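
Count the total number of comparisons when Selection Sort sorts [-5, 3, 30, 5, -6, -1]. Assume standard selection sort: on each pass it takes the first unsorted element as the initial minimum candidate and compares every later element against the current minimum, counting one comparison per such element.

Pass 1: scan indices 1..5 for the minimum = 5 comparison(s); min is -6, place at index 0 -> [-6, 3, 30, 5, -5, -1]
Pass 2: scan indices 2..5 for the minimum = 4 comparison(s); min is -5, place at index 1 -> [-6, -5, 30, 5, 3, -1]
Pass 3: scan indices 3..5 for the minimum = 3 comparison(s); min is -1, place at index 2 -> [-6, -5, -1, 5, 3, 30]
Pass 4: scan indices 4..5 for the minimum = 2 comparison(s); min is 3, place at index 3 -> [-6, -5, -1, 3, 5, 30]
Pass 5: scan indices 5..5 for the minimum = 1 comparison(s); min is 5, place at index 4 -> [-6, -5, -1, 3, 5, 30]
Selection sort always scans the whole unsorted suffix, so the count is (n-1) + (n-2) + ... + 1 = n(n-1)/2 = 6*5/2 = 15 regardless of the input order.
Total comparisons: 5 + 4 + 3 + 2 + 1 = 15


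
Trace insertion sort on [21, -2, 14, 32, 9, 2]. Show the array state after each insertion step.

First element 21 is already 'sorted'
Insert -2: shifted 1 elements -> [-2, 21, 14, 32, 9, 2]
Insert 14: shifted 1 elements -> [-2, 14, 21, 32, 9, 2]
Insert 32: shifted 0 elements -> [-2, 14, 21, 32, 9, 2]
Insert 9: shifted 3 elements -> [-2, 9, 14, 21, 32, 2]
Insert 2: shifted 4 elements -> [-2, 2, 9, 14, 21, 32]


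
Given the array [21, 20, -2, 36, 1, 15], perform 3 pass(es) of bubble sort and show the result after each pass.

After pass 1: [20, -2, 21, 1, 15, 36] (4 swaps)
After pass 2: [-2, 20, 1, 15, 21, 36] (3 swaps)
After pass 3: [-2, 1, 15, 20, 21, 36] (2 swaps)
Total swaps: 9


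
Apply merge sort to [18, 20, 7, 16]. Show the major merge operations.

Divide and conquer:
  Merge [18] + [20] -> [18, 20]
  Merge [7] + [16] -> [7, 16]
  Merge [18, 20] + [7, 16] -> [7, 16, 18, 20]


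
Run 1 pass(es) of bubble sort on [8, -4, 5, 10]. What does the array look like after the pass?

After pass 1: [-4, 5, 8, 10] (2 swaps)
Total swaps: 2


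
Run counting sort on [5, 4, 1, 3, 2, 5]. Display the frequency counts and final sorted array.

Count array: [0, 1, 1, 1, 1, 2]
(count[i] = number of elements equal to i)
Cumulative count: [0, 1, 2, 3, 4, 6]
Sorted: [1, 2, 3, 4, 5, 5]


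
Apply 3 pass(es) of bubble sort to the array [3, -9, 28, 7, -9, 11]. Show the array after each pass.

After pass 1: [-9, 3, 7, -9, 11, 28] (4 swaps)
After pass 2: [-9, 3, -9, 7, 11, 28] (1 swaps)
After pass 3: [-9, -9, 3, 7, 11, 28] (1 swaps)
Total swaps: 6


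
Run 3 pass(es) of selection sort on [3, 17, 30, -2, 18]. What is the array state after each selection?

Pass 1: Select minimum -2 at index 3, swap -> [-2, 17, 30, 3, 18]
Pass 2: Select minimum 3 at index 3, swap -> [-2, 3, 30, 17, 18]
Pass 3: Select minimum 17 at index 3, swap -> [-2, 3, 17, 30, 18]


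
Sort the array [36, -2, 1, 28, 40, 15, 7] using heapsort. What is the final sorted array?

Build heap: [40, 36, 15, 28, -2, 1, 7]
Extract 40: [36, 28, 15, 7, -2, 1, 40]
Extract 36: [28, 7, 15, 1, -2, 36, 40]
Extract 28: [15, 7, -2, 1, 28, 36, 40]
Extract 15: [7, 1, -2, 15, 28, 36, 40]
Extract 7: [1, -2, 7, 15, 28, 36, 40]
Extract 1: [-2, 1, 7, 15, 28, 36, 40]


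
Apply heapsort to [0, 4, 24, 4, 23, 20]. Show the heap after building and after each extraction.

Build heap: [24, 23, 20, 4, 4, 0]
Extract 24: [23, 4, 20, 0, 4, 24]
Extract 23: [20, 4, 4, 0, 23, 24]
Extract 20: [4, 0, 4, 20, 23, 24]
Extract 4: [4, 0, 4, 20, 23, 24]
Extract 4: [0, 4, 4, 20, 23, 24]


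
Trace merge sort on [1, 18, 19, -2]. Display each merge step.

Divide and conquer:
  Merge [1] + [18] -> [1, 18]
  Merge [19] + [-2] -> [-2, 19]
  Merge [1, 18] + [-2, 19] -> [-2, 1, 18, 19]


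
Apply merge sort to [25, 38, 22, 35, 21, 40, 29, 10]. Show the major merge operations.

Divide and conquer:
  Merge [25] + [38] -> [25, 38]
  Merge [22] + [35] -> [22, 35]
  Merge [25, 38] + [22, 35] -> [22, 25, 35, 38]
  Merge [21] + [40] -> [21, 40]
  Merge [29] + [10] -> [10, 29]
  Merge [21, 40] + [10, 29] -> [10, 21, 29, 40]
  Merge [22, 25, 35, 38] + [10, 21, 29, 40] -> [10, 21, 22, 25, 29, 35, 38, 40]


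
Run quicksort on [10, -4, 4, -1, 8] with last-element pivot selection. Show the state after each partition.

Partition 1: pivot=8 at index 3 -> [-4, 4, -1, 8, 10]
Partition 2: pivot=-1 at index 1 -> [-4, -1, 4, 8, 10]


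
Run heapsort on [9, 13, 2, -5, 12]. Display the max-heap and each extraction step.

Build heap: [13, 12, 2, -5, 9]
Extract 13: [12, 9, 2, -5, 13]
Extract 12: [9, -5, 2, 12, 13]
Extract 9: [2, -5, 9, 12, 13]
Extract 2: [-5, 2, 9, 12, 13]


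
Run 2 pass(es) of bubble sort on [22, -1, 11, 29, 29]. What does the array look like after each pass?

After pass 1: [-1, 11, 22, 29, 29] (2 swaps)
After pass 2: [-1, 11, 22, 29, 29] (0 swaps)
Total swaps: 2


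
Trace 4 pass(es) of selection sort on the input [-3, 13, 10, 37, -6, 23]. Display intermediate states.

Pass 1: Select minimum -6 at index 4, swap -> [-6, 13, 10, 37, -3, 23]
Pass 2: Select minimum -3 at index 4, swap -> [-6, -3, 10, 37, 13, 23]
Pass 3: Select minimum 10 at index 2, swap -> [-6, -3, 10, 37, 13, 23]
Pass 4: Select minimum 13 at index 4, swap -> [-6, -3, 10, 13, 37, 23]


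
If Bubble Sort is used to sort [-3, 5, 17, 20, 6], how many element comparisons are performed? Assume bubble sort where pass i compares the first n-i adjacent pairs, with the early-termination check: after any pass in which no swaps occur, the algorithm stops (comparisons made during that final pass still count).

Pass 1: compare adjacent pairs (0,1)..(3,4) = 4 comparison(s), 1 swap(s) -> [-3, 5, 17, 6, 20]
Pass 2: compare adjacent pairs (0,1)..(2,3) = 3 comparison(s), 1 swap(s) -> [-3, 5, 6, 17, 20]
Pass 3: compare adjacent pairs (0,1)..(1,2) = 2 comparison(s), 0 swap(s) -> [-3, 5, 6, 17, 20]
No swaps in this pass, so bubble sort stops here.
Total comparisons: 4 + 3 + 2 = 9


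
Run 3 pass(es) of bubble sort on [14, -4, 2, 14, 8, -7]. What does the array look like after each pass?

After pass 1: [-4, 2, 14, 8, -7, 14] (4 swaps)
After pass 2: [-4, 2, 8, -7, 14, 14] (2 swaps)
After pass 3: [-4, 2, -7, 8, 14, 14] (1 swaps)
Total swaps: 7


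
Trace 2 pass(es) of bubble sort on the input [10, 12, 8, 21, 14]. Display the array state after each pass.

After pass 1: [10, 8, 12, 14, 21] (2 swaps)
After pass 2: [8, 10, 12, 14, 21] (1 swaps)
Total swaps: 3


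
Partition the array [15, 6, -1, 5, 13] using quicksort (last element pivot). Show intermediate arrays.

Partition 1: pivot=13 at index 3 -> [6, -1, 5, 13, 15]
Partition 2: pivot=5 at index 1 -> [-1, 5, 6, 13, 15]


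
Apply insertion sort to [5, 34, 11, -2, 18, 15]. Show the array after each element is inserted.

First element 5 is already 'sorted'
Insert 34: shifted 0 elements -> [5, 34, 11, -2, 18, 15]
Insert 11: shifted 1 elements -> [5, 11, 34, -2, 18, 15]
Insert -2: shifted 3 elements -> [-2, 5, 11, 34, 18, 15]
Insert 18: shifted 1 elements -> [-2, 5, 11, 18, 34, 15]
Insert 15: shifted 2 elements -> [-2, 5, 11, 15, 18, 34]


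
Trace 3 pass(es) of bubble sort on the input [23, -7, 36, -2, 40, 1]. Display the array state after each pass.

After pass 1: [-7, 23, -2, 36, 1, 40] (3 swaps)
After pass 2: [-7, -2, 23, 1, 36, 40] (2 swaps)
After pass 3: [-7, -2, 1, 23, 36, 40] (1 swaps)
Total swaps: 6


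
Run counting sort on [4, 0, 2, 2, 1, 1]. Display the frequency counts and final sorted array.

Count array: [1, 2, 2, 0, 1]
(count[i] = number of elements equal to i)
Cumulative count: [1, 3, 5, 5, 6]
Sorted: [0, 1, 1, 2, 2, 4]


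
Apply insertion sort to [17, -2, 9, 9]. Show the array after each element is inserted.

First element 17 is already 'sorted'
Insert -2: shifted 1 elements -> [-2, 17, 9, 9]
Insert 9: shifted 1 elements -> [-2, 9, 17, 9]
Insert 9: shifted 1 elements -> [-2, 9, 9, 17]


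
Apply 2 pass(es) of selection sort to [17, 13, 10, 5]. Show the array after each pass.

Pass 1: Select minimum 5 at index 3, swap -> [5, 13, 10, 17]
Pass 2: Select minimum 10 at index 2, swap -> [5, 10, 13, 17]


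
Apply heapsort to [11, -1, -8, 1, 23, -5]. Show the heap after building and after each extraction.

Build heap: [23, 11, -5, 1, -1, -8]
Extract 23: [11, 1, -5, -8, -1, 23]
Extract 11: [1, -1, -5, -8, 11, 23]
Extract 1: [-1, -8, -5, 1, 11, 23]
Extract -1: [-5, -8, -1, 1, 11, 23]
Extract -5: [-8, -5, -1, 1, 11, 23]


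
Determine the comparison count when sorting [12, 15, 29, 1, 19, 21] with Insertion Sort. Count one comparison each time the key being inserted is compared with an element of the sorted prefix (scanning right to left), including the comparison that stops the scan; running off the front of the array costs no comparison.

Insert 15: 12 <= 15 (stop) = 1 comparison(s) -> [12, 15, 29, 1, 19, 21]
Insert 29: 15 <= 29 (stop) = 1 comparison(s) -> [12, 15, 29, 1, 19, 21]
Insert 1: 29 > 1 (shift), 15 > 1 (shift), 12 > 1 (shift), reached front = 3 comparison(s) -> [1, 12, 15, 29, 19, 21]
Insert 19: 29 > 19 (shift), 15 <= 19 (stop) = 2 comparison(s) -> [1, 12, 15, 19, 29, 21]
Insert 21: 29 > 21 (shift), 19 <= 21 (stop) = 2 comparison(s) -> [1, 12, 15, 19, 21, 29]
Total comparisons: 1 + 1 + 3 + 2 + 2 = 9


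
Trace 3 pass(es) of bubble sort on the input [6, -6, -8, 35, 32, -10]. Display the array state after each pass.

After pass 1: [-6, -8, 6, 32, -10, 35] (4 swaps)
After pass 2: [-8, -6, 6, -10, 32, 35] (2 swaps)
After pass 3: [-8, -6, -10, 6, 32, 35] (1 swaps)
Total swaps: 7


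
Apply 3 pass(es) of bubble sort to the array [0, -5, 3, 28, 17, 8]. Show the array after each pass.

After pass 1: [-5, 0, 3, 17, 8, 28] (3 swaps)
After pass 2: [-5, 0, 3, 8, 17, 28] (1 swaps)
After pass 3: [-5, 0, 3, 8, 17, 28] (0 swaps)
Total swaps: 4


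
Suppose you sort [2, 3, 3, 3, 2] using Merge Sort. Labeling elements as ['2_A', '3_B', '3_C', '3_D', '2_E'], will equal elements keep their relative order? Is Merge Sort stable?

Trace Merge Sort on the labeled array (the key is the number; the letter only tracks identity):
  Merge [2_A] + [3_B] -> [2_A, 3_B]
  Merge [3_D] + [2_E] -> [2_E, 3_D]
  Merge [3_C] + [2_E, 3_D] -> [2_E, 3_C, 3_D]
  Merge [2_A, 3_B] + [2_E, 3_C, 3_D] -> [2_A, 2_E, 3_B, 3_C, 3_D]
Final order: [2_A, 2_E, 3_B, 3_C, 3_D]
Equal keys:
  value 2: originally 2_A, 2_E; after sorting 2_A, 2_E -> order preserved
  value 3: originally 3_B, 3_C, 3_D; after sorting 3_B, 3_C, 3_D -> order preserved
All equal keys kept their original relative order. Merge Sort is stable: when the heads of the two halves are equal the merge takes from the left half first.
Answer: Stable


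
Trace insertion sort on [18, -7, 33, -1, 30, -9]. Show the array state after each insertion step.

First element 18 is already 'sorted'
Insert -7: shifted 1 elements -> [-7, 18, 33, -1, 30, -9]
Insert 33: shifted 0 elements -> [-7, 18, 33, -1, 30, -9]
Insert -1: shifted 2 elements -> [-7, -1, 18, 33, 30, -9]
Insert 30: shifted 1 elements -> [-7, -1, 18, 30, 33, -9]
Insert -9: shifted 5 elements -> [-9, -7, -1, 18, 30, 33]


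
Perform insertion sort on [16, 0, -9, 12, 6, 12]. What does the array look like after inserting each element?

First element 16 is already 'sorted'
Insert 0: shifted 1 elements -> [0, 16, -9, 12, 6, 12]
Insert -9: shifted 2 elements -> [-9, 0, 16, 12, 6, 12]
Insert 12: shifted 1 elements -> [-9, 0, 12, 16, 6, 12]
Insert 6: shifted 2 elements -> [-9, 0, 6, 12, 16, 12]
Insert 12: shifted 1 elements -> [-9, 0, 6, 12, 12, 16]


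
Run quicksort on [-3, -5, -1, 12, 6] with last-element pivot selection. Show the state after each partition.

Partition 1: pivot=6 at index 3 -> [-3, -5, -1, 6, 12]
Partition 2: pivot=-1 at index 2 -> [-3, -5, -1, 6, 12]
Partition 3: pivot=-5 at index 0 -> [-5, -3, -1, 6, 12]


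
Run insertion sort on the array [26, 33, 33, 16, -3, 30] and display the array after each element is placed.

First element 26 is already 'sorted'
Insert 33: shifted 0 elements -> [26, 33, 33, 16, -3, 30]
Insert 33: shifted 0 elements -> [26, 33, 33, 16, -3, 30]
Insert 16: shifted 3 elements -> [16, 26, 33, 33, -3, 30]
Insert -3: shifted 4 elements -> [-3, 16, 26, 33, 33, 30]
Insert 30: shifted 2 elements -> [-3, 16, 26, 30, 33, 33]


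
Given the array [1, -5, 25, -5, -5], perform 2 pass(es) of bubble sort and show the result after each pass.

After pass 1: [-5, 1, -5, -5, 25] (3 swaps)
After pass 2: [-5, -5, -5, 1, 25] (2 swaps)
Total swaps: 5


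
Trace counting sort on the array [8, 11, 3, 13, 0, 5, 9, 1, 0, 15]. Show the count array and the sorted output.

Count array: [2, 1, 0, 1, 0, 1, 0, 0, 1, 1, 0, 1, 0, 1, 0, 1]
(count[i] = number of elements equal to i)
Cumulative count: [2, 3, 3, 4, 4, 5, 5, 5, 6, 7, 7, 8, 8, 9, 9, 10]
Sorted: [0, 0, 1, 3, 5, 8, 9, 11, 13, 15]


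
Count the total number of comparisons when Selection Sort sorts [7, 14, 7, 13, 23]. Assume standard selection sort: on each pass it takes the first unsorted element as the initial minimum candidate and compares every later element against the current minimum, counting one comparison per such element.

Pass 1: scan indices 1..4 for the minimum = 4 comparison(s); min is 7, place at index 0 -> [7, 14, 7, 13, 23]
Pass 2: scan indices 2..4 for the minimum = 3 comparison(s); min is 7, place at index 1 -> [7, 7, 14, 13, 23]
Pass 3: scan indices 3..4 for the minimum = 2 comparison(s); min is 13, place at index 2 -> [7, 7, 13, 14, 23]
Pass 4: scan indices 4..4 for the minimum = 1 comparison(s); min is 14, place at index 3 -> [7, 7, 13, 14, 23]
Selection sort always scans the whole unsorted suffix, so the count is (n-1) + (n-2) + ... + 1 = n(n-1)/2 = 5*4/2 = 10 regardless of the input order.
Total comparisons: 4 + 3 + 2 + 1 = 10


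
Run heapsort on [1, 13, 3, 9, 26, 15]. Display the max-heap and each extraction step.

Build heap: [26, 13, 15, 9, 1, 3]
Extract 26: [15, 13, 3, 9, 1, 26]
Extract 15: [13, 9, 3, 1, 15, 26]
Extract 13: [9, 1, 3, 13, 15, 26]
Extract 9: [3, 1, 9, 13, 15, 26]
Extract 3: [1, 3, 9, 13, 15, 26]


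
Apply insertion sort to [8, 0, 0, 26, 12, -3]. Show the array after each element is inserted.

First element 8 is already 'sorted'
Insert 0: shifted 1 elements -> [0, 8, 0, 26, 12, -3]
Insert 0: shifted 1 elements -> [0, 0, 8, 26, 12, -3]
Insert 26: shifted 0 elements -> [0, 0, 8, 26, 12, -3]
Insert 12: shifted 1 elements -> [0, 0, 8, 12, 26, -3]
Insert -3: shifted 5 elements -> [-3, 0, 0, 8, 12, 26]


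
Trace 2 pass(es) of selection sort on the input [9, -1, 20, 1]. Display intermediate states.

Pass 1: Select minimum -1 at index 1, swap -> [-1, 9, 20, 1]
Pass 2: Select minimum 1 at index 3, swap -> [-1, 1, 20, 9]


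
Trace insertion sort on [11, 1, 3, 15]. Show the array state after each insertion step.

First element 11 is already 'sorted'
Insert 1: shifted 1 elements -> [1, 11, 3, 15]
Insert 3: shifted 1 elements -> [1, 3, 11, 15]
Insert 15: shifted 0 elements -> [1, 3, 11, 15]


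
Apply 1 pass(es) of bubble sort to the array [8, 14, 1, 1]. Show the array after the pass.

After pass 1: [8, 1, 1, 14] (2 swaps)
Total swaps: 2


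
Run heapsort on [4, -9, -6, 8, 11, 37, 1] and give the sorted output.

Build heap: [37, 11, 4, 8, -9, -6, 1]
Extract 37: [11, 8, 4, 1, -9, -6, 37]
Extract 11: [8, 1, 4, -6, -9, 11, 37]
Extract 8: [4, 1, -9, -6, 8, 11, 37]
Extract 4: [1, -6, -9, 4, 8, 11, 37]
Extract 1: [-6, -9, 1, 4, 8, 11, 37]
Extract -6: [-9, -6, 1, 4, 8, 11, 37]


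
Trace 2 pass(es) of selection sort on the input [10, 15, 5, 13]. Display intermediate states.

Pass 1: Select minimum 5 at index 2, swap -> [5, 15, 10, 13]
Pass 2: Select minimum 10 at index 2, swap -> [5, 10, 15, 13]


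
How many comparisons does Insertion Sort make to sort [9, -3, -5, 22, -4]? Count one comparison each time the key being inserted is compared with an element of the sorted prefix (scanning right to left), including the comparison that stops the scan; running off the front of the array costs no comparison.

Insert -3: 9 > -3 (shift), reached front = 1 comparison(s) -> [-3, 9, -5, 22, -4]
Insert -5: 9 > -5 (shift), -3 > -5 (shift), reached front = 2 comparison(s) -> [-5, -3, 9, 22, -4]
Insert 22: 9 <= 22 (stop) = 1 comparison(s) -> [-5, -3, 9, 22, -4]
Insert -4: 22 > -4 (shift), 9 > -4 (shift), -3 > -4 (shift), -5 <= -4 (stop) = 4 comparison(s) -> [-5, -4, -3, 9, 22]
Total comparisons: 1 + 2 + 1 + 4 = 8


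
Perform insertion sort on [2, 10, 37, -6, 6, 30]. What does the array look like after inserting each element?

First element 2 is already 'sorted'
Insert 10: shifted 0 elements -> [2, 10, 37, -6, 6, 30]
Insert 37: shifted 0 elements -> [2, 10, 37, -6, 6, 30]
Insert -6: shifted 3 elements -> [-6, 2, 10, 37, 6, 30]
Insert 6: shifted 2 elements -> [-6, 2, 6, 10, 37, 30]
Insert 30: shifted 1 elements -> [-6, 2, 6, 10, 30, 37]


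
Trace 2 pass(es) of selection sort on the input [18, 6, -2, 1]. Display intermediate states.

Pass 1: Select minimum -2 at index 2, swap -> [-2, 6, 18, 1]
Pass 2: Select minimum 1 at index 3, swap -> [-2, 1, 18, 6]


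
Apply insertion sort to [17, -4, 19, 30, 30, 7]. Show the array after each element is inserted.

First element 17 is already 'sorted'
Insert -4: shifted 1 elements -> [-4, 17, 19, 30, 30, 7]
Insert 19: shifted 0 elements -> [-4, 17, 19, 30, 30, 7]
Insert 30: shifted 0 elements -> [-4, 17, 19, 30, 30, 7]
Insert 30: shifted 0 elements -> [-4, 17, 19, 30, 30, 7]
Insert 7: shifted 4 elements -> [-4, 7, 17, 19, 30, 30]


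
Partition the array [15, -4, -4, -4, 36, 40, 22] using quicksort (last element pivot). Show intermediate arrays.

Partition 1: pivot=22 at index 4 -> [15, -4, -4, -4, 22, 40, 36]
Partition 2: pivot=-4 at index 2 -> [-4, -4, -4, 15, 22, 40, 36]
Partition 3: pivot=-4 at index 1 -> [-4, -4, -4, 15, 22, 40, 36]
Partition 4: pivot=36 at index 5 -> [-4, -4, -4, 15, 22, 36, 40]


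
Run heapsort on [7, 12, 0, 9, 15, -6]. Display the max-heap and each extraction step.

Build heap: [15, 12, 0, 9, 7, -6]
Extract 15: [12, 9, 0, -6, 7, 15]
Extract 12: [9, 7, 0, -6, 12, 15]
Extract 9: [7, -6, 0, 9, 12, 15]
Extract 7: [0, -6, 7, 9, 12, 15]
Extract 0: [-6, 0, 7, 9, 12, 15]


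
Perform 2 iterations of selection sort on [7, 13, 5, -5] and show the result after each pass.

Pass 1: Select minimum -5 at index 3, swap -> [-5, 13, 5, 7]
Pass 2: Select minimum 5 at index 2, swap -> [-5, 5, 13, 7]


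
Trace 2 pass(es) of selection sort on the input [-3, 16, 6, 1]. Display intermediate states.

Pass 1: Select minimum -3 at index 0, swap -> [-3, 16, 6, 1]
Pass 2: Select minimum 1 at index 3, swap -> [-3, 1, 6, 16]


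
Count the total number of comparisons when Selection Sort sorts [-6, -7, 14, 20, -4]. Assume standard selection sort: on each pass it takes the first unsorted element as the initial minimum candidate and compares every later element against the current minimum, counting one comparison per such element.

Pass 1: scan indices 1..4 for the minimum = 4 comparison(s); min is -7, place at index 0 -> [-7, -6, 14, 20, -4]
Pass 2: scan indices 2..4 for the minimum = 3 comparison(s); min is -6, place at index 1 -> [-7, -6, 14, 20, -4]
Pass 3: scan indices 3..4 for the minimum = 2 comparison(s); min is -4, place at index 2 -> [-7, -6, -4, 20, 14]
Pass 4: scan indices 4..4 for the minimum = 1 comparison(s); min is 14, place at index 3 -> [-7, -6, -4, 14, 20]
Selection sort always scans the whole unsorted suffix, so the count is (n-1) + (n-2) + ... + 1 = n(n-1)/2 = 5*4/2 = 10 regardless of the input order.
Total comparisons: 4 + 3 + 2 + 1 = 10


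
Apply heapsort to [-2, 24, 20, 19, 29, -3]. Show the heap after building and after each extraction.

Build heap: [29, 24, 20, 19, -2, -3]
Extract 29: [24, 19, 20, -3, -2, 29]
Extract 24: [20, 19, -2, -3, 24, 29]
Extract 20: [19, -3, -2, 20, 24, 29]
Extract 19: [-2, -3, 19, 20, 24, 29]
Extract -2: [-3, -2, 19, 20, 24, 29]


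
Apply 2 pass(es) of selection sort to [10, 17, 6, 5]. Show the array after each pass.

Pass 1: Select minimum 5 at index 3, swap -> [5, 17, 6, 10]
Pass 2: Select minimum 6 at index 2, swap -> [5, 6, 17, 10]


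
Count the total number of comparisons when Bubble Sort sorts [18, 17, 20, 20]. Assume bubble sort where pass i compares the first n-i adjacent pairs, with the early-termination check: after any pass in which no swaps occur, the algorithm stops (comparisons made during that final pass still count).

Pass 1: compare adjacent pairs (0,1)..(2,3) = 3 comparison(s), 1 swap(s) -> [17, 18, 20, 20]
Pass 2: compare adjacent pairs (0,1)..(1,2) = 2 comparison(s), 0 swap(s) -> [17, 18, 20, 20]
No swaps in this pass, so bubble sort stops here.
Total comparisons: 3 + 2 = 5


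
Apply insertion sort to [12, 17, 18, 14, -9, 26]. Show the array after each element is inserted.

First element 12 is already 'sorted'
Insert 17: shifted 0 elements -> [12, 17, 18, 14, -9, 26]
Insert 18: shifted 0 elements -> [12, 17, 18, 14, -9, 26]
Insert 14: shifted 2 elements -> [12, 14, 17, 18, -9, 26]
Insert -9: shifted 4 elements -> [-9, 12, 14, 17, 18, 26]
Insert 26: shifted 0 elements -> [-9, 12, 14, 17, 18, 26]


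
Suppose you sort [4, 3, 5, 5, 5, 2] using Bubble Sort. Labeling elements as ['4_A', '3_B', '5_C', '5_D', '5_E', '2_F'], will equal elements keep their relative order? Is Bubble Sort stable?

Trace Bubble Sort on the labeled array (the key is the number; the letter only tracks identity):
  After pass 1: [3_B, 4_A, 5_C, 5_D, 2_F, 5_E]
  After pass 2: [3_B, 4_A, 5_C, 2_F, 5_D, 5_E]
  After pass 3: [3_B, 4_A, 2_F, 5_C, 5_D, 5_E]
  After pass 4: [3_B, 2_F, 4_A, 5_C, 5_D, 5_E]
  After pass 5: [2_F, 3_B, 4_A, 5_C, 5_D, 5_E]
Final order: [2_F, 3_B, 4_A, 5_C, 5_D, 5_E]
Equal keys:
  value 5: originally 5_C, 5_D, 5_E; after sorting 5_C, 5_D, 5_E -> order preserved
All equal keys kept their original relative order. Bubble Sort is stable: it only swaps adjacent elements when the left one is strictly greater, so equal keys never move past each other.
Answer: Stable


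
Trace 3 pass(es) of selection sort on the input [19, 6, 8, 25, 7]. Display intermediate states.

Pass 1: Select minimum 6 at index 1, swap -> [6, 19, 8, 25, 7]
Pass 2: Select minimum 7 at index 4, swap -> [6, 7, 8, 25, 19]
Pass 3: Select minimum 8 at index 2, swap -> [6, 7, 8, 25, 19]


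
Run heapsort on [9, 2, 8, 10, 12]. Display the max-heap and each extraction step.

Build heap: [12, 10, 8, 9, 2]
Extract 12: [10, 9, 8, 2, 12]
Extract 10: [9, 2, 8, 10, 12]
Extract 9: [8, 2, 9, 10, 12]
Extract 8: [2, 8, 9, 10, 12]


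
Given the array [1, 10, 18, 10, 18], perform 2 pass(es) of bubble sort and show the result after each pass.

After pass 1: [1, 10, 10, 18, 18] (1 swaps)
After pass 2: [1, 10, 10, 18, 18] (0 swaps)
Total swaps: 1


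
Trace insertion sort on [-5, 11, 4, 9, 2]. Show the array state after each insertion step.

First element -5 is already 'sorted'
Insert 11: shifted 0 elements -> [-5, 11, 4, 9, 2]
Insert 4: shifted 1 elements -> [-5, 4, 11, 9, 2]
Insert 9: shifted 1 elements -> [-5, 4, 9, 11, 2]
Insert 2: shifted 3 elements -> [-5, 2, 4, 9, 11]


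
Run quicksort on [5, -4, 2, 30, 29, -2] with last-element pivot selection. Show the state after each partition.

Partition 1: pivot=-2 at index 1 -> [-4, -2, 2, 30, 29, 5]
Partition 2: pivot=5 at index 3 -> [-4, -2, 2, 5, 29, 30]
Partition 3: pivot=30 at index 5 -> [-4, -2, 2, 5, 29, 30]


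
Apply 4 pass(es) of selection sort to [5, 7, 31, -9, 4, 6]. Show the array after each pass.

Pass 1: Select minimum -9 at index 3, swap -> [-9, 7, 31, 5, 4, 6]
Pass 2: Select minimum 4 at index 4, swap -> [-9, 4, 31, 5, 7, 6]
Pass 3: Select minimum 5 at index 3, swap -> [-9, 4, 5, 31, 7, 6]
Pass 4: Select minimum 6 at index 5, swap -> [-9, 4, 5, 6, 7, 31]


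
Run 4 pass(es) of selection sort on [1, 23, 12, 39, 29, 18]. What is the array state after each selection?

Pass 1: Select minimum 1 at index 0, swap -> [1, 23, 12, 39, 29, 18]
Pass 2: Select minimum 12 at index 2, swap -> [1, 12, 23, 39, 29, 18]
Pass 3: Select minimum 18 at index 5, swap -> [1, 12, 18, 39, 29, 23]
Pass 4: Select minimum 23 at index 5, swap -> [1, 12, 18, 23, 29, 39]


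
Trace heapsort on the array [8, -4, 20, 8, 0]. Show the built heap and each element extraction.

Build heap: [20, 8, 8, -4, 0]
Extract 20: [8, 0, 8, -4, 20]
Extract 8: [8, 0, -4, 8, 20]
Extract 8: [0, -4, 8, 8, 20]
Extract 0: [-4, 0, 8, 8, 20]


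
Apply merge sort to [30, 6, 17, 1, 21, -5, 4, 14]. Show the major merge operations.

Divide and conquer:
  Merge [30] + [6] -> [6, 30]
  Merge [17] + [1] -> [1, 17]
  Merge [6, 30] + [1, 17] -> [1, 6, 17, 30]
  Merge [21] + [-5] -> [-5, 21]
  Merge [4] + [14] -> [4, 14]
  Merge [-5, 21] + [4, 14] -> [-5, 4, 14, 21]
  Merge [1, 6, 17, 30] + [-5, 4, 14, 21] -> [-5, 1, 4, 6, 14, 17, 21, 30]


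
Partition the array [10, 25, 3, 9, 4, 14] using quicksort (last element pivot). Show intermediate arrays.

Partition 1: pivot=14 at index 4 -> [10, 3, 9, 4, 14, 25]
Partition 2: pivot=4 at index 1 -> [3, 4, 9, 10, 14, 25]
Partition 3: pivot=10 at index 3 -> [3, 4, 9, 10, 14, 25]


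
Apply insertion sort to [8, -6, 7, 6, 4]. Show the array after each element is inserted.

First element 8 is already 'sorted'
Insert -6: shifted 1 elements -> [-6, 8, 7, 6, 4]
Insert 7: shifted 1 elements -> [-6, 7, 8, 6, 4]
Insert 6: shifted 2 elements -> [-6, 6, 7, 8, 4]
Insert 4: shifted 3 elements -> [-6, 4, 6, 7, 8]


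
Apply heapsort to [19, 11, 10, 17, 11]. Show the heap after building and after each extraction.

Build heap: [19, 17, 10, 11, 11]
Extract 19: [17, 11, 10, 11, 19]
Extract 17: [11, 11, 10, 17, 19]
Extract 11: [11, 10, 11, 17, 19]
Extract 11: [10, 11, 11, 17, 19]


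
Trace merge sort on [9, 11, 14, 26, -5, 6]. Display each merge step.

Divide and conquer:
  Merge [11] + [14] -> [11, 14]
  Merge [9] + [11, 14] -> [9, 11, 14]
  Merge [-5] + [6] -> [-5, 6]
  Merge [26] + [-5, 6] -> [-5, 6, 26]
  Merge [9, 11, 14] + [-5, 6, 26] -> [-5, 6, 9, 11, 14, 26]


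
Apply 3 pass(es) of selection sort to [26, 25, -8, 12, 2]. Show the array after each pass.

Pass 1: Select minimum -8 at index 2, swap -> [-8, 25, 26, 12, 2]
Pass 2: Select minimum 2 at index 4, swap -> [-8, 2, 26, 12, 25]
Pass 3: Select minimum 12 at index 3, swap -> [-8, 2, 12, 26, 25]


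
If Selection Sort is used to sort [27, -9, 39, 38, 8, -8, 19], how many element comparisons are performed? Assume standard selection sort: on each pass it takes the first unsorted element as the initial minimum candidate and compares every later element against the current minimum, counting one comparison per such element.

Pass 1: scan indices 1..6 for the minimum = 6 comparison(s); min is -9, place at index 0 -> [-9, 27, 39, 38, 8, -8, 19]
Pass 2: scan indices 2..6 for the minimum = 5 comparison(s); min is -8, place at index 1 -> [-9, -8, 39, 38, 8, 27, 19]
Pass 3: scan indices 3..6 for the minimum = 4 comparison(s); min is 8, place at index 2 -> [-9, -8, 8, 38, 39, 27, 19]
Pass 4: scan indices 4..6 for the minimum = 3 comparison(s); min is 19, place at index 3 -> [-9, -8, 8, 19, 39, 27, 38]
Pass 5: scan indices 5..6 for the minimum = 2 comparison(s); min is 27, place at index 4 -> [-9, -8, 8, 19, 27, 39, 38]
Pass 6: scan indices 6..6 for the minimum = 1 comparison(s); min is 38, place at index 5 -> [-9, -8, 8, 19, 27, 38, 39]
Selection sort always scans the whole unsorted suffix, so the count is (n-1) + (n-2) + ... + 1 = n(n-1)/2 = 7*6/2 = 21 regardless of the input order.
Total comparisons: 6 + 5 + 4 + 3 + 2 + 1 = 21


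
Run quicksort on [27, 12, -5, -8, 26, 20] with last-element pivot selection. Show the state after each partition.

Partition 1: pivot=20 at index 3 -> [12, -5, -8, 20, 26, 27]
Partition 2: pivot=-8 at index 0 -> [-8, -5, 12, 20, 26, 27]
Partition 3: pivot=12 at index 2 -> [-8, -5, 12, 20, 26, 27]
Partition 4: pivot=27 at index 5 -> [-8, -5, 12, 20, 26, 27]


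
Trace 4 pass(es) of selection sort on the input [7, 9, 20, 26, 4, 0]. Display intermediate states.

Pass 1: Select minimum 0 at index 5, swap -> [0, 9, 20, 26, 4, 7]
Pass 2: Select minimum 4 at index 4, swap -> [0, 4, 20, 26, 9, 7]
Pass 3: Select minimum 7 at index 5, swap -> [0, 4, 7, 26, 9, 20]
Pass 4: Select minimum 9 at index 4, swap -> [0, 4, 7, 9, 26, 20]


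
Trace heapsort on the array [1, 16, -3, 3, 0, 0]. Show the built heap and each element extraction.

Build heap: [16, 3, 0, 1, 0, -3]
Extract 16: [3, 1, 0, -3, 0, 16]
Extract 3: [1, 0, 0, -3, 3, 16]
Extract 1: [0, -3, 0, 1, 3, 16]
Extract 0: [0, -3, 0, 1, 3, 16]
Extract 0: [-3, 0, 0, 1, 3, 16]


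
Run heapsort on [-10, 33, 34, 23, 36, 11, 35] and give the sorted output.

Build heap: [36, 33, 35, 23, -10, 11, 34]
Extract 36: [35, 33, 34, 23, -10, 11, 36]
Extract 35: [34, 33, 11, 23, -10, 35, 36]
Extract 34: [33, 23, 11, -10, 34, 35, 36]
Extract 33: [23, -10, 11, 33, 34, 35, 36]
Extract 23: [11, -10, 23, 33, 34, 35, 36]
Extract 11: [-10, 11, 23, 33, 34, 35, 36]


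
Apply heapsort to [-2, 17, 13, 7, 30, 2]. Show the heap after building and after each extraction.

Build heap: [30, 17, 13, 7, -2, 2]
Extract 30: [17, 7, 13, 2, -2, 30]
Extract 17: [13, 7, -2, 2, 17, 30]
Extract 13: [7, 2, -2, 13, 17, 30]
Extract 7: [2, -2, 7, 13, 17, 30]
Extract 2: [-2, 2, 7, 13, 17, 30]


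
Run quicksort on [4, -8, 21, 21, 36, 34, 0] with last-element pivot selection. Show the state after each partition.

Partition 1: pivot=0 at index 1 -> [-8, 0, 21, 21, 36, 34, 4]
Partition 2: pivot=4 at index 2 -> [-8, 0, 4, 21, 36, 34, 21]
Partition 3: pivot=21 at index 4 -> [-8, 0, 4, 21, 21, 34, 36]
Partition 4: pivot=36 at index 6 -> [-8, 0, 4, 21, 21, 34, 36]


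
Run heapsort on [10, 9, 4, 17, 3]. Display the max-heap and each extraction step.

Build heap: [17, 10, 4, 9, 3]
Extract 17: [10, 9, 4, 3, 17]
Extract 10: [9, 3, 4, 10, 17]
Extract 9: [4, 3, 9, 10, 17]
Extract 4: [3, 4, 9, 10, 17]


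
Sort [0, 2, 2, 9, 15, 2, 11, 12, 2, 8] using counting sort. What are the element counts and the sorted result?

Count array: [1, 0, 4, 0, 0, 0, 0, 0, 1, 1, 0, 1, 1, 0, 0, 1]
(count[i] = number of elements equal to i)
Cumulative count: [1, 1, 5, 5, 5, 5, 5, 5, 6, 7, 7, 8, 9, 9, 9, 10]
Sorted: [0, 2, 2, 2, 2, 8, 9, 11, 12, 15]


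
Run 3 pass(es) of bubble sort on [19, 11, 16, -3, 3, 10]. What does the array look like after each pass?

After pass 1: [11, 16, -3, 3, 10, 19] (5 swaps)
After pass 2: [11, -3, 3, 10, 16, 19] (3 swaps)
After pass 3: [-3, 3, 10, 11, 16, 19] (3 swaps)
Total swaps: 11


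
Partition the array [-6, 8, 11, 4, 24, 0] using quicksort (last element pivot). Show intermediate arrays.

Partition 1: pivot=0 at index 1 -> [-6, 0, 11, 4, 24, 8]
Partition 2: pivot=8 at index 3 -> [-6, 0, 4, 8, 24, 11]
Partition 3: pivot=11 at index 4 -> [-6, 0, 4, 8, 11, 24]


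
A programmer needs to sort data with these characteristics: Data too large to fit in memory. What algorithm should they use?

Best choice: External merge sort
Reason: Minimizes disk I/O by sequential reads/writes


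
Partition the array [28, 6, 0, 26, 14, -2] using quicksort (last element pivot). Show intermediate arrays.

Partition 1: pivot=-2 at index 0 -> [-2, 6, 0, 26, 14, 28]
Partition 2: pivot=28 at index 5 -> [-2, 6, 0, 26, 14, 28]
Partition 3: pivot=14 at index 3 -> [-2, 6, 0, 14, 26, 28]
Partition 4: pivot=0 at index 1 -> [-2, 0, 6, 14, 26, 28]


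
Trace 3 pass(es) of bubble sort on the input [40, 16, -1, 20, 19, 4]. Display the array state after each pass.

After pass 1: [16, -1, 20, 19, 4, 40] (5 swaps)
After pass 2: [-1, 16, 19, 4, 20, 40] (3 swaps)
After pass 3: [-1, 16, 4, 19, 20, 40] (1 swaps)
Total swaps: 9


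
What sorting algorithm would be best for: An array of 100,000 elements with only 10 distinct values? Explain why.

Best choice: 3-way quicksort or Counting sort
Reason: 3-way (Dutch national flag) partitioning groups every copy of the pivot together, so with only d=10 distinct keys quicksort finishes in O(n log d) expected time, which is effectively linear; counting sort runs in O(n + k) where k is the size of the key range (not the number of distinct values), so it is linear when the 10 values are integers drawn from a small known range


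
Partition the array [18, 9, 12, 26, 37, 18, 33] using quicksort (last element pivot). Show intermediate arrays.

Partition 1: pivot=33 at index 5 -> [18, 9, 12, 26, 18, 33, 37]
Partition 2: pivot=18 at index 3 -> [18, 9, 12, 18, 26, 33, 37]
Partition 3: pivot=12 at index 1 -> [9, 12, 18, 18, 26, 33, 37]


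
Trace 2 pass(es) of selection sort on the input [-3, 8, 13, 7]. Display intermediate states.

Pass 1: Select minimum -3 at index 0, swap -> [-3, 8, 13, 7]
Pass 2: Select minimum 7 at index 3, swap -> [-3, 7, 13, 8]


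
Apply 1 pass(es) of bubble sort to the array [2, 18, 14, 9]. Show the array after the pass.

After pass 1: [2, 14, 9, 18] (2 swaps)
Total swaps: 2


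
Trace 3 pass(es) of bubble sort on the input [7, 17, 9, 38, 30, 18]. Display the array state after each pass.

After pass 1: [7, 9, 17, 30, 18, 38] (3 swaps)
After pass 2: [7, 9, 17, 18, 30, 38] (1 swaps)
After pass 3: [7, 9, 17, 18, 30, 38] (0 swaps)
Total swaps: 4


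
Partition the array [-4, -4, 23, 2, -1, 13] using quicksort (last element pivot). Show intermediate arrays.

Partition 1: pivot=13 at index 4 -> [-4, -4, 2, -1, 13, 23]
Partition 2: pivot=-1 at index 2 -> [-4, -4, -1, 2, 13, 23]
Partition 3: pivot=-4 at index 1 -> [-4, -4, -1, 2, 13, 23]


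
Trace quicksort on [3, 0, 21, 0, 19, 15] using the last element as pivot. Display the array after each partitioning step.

Partition 1: pivot=15 at index 3 -> [3, 0, 0, 15, 19, 21]
Partition 2: pivot=0 at index 1 -> [0, 0, 3, 15, 19, 21]
Partition 3: pivot=21 at index 5 -> [0, 0, 3, 15, 19, 21]


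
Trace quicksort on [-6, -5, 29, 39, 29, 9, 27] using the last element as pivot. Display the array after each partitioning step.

Partition 1: pivot=27 at index 3 -> [-6, -5, 9, 27, 29, 29, 39]
Partition 2: pivot=9 at index 2 -> [-6, -5, 9, 27, 29, 29, 39]
Partition 3: pivot=-5 at index 1 -> [-6, -5, 9, 27, 29, 29, 39]
Partition 4: pivot=39 at index 6 -> [-6, -5, 9, 27, 29, 29, 39]
Partition 5: pivot=29 at index 5 -> [-6, -5, 9, 27, 29, 29, 39]


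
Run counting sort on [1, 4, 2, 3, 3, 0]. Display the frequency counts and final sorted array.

Count array: [1, 1, 1, 2, 1]
(count[i] = number of elements equal to i)
Cumulative count: [1, 2, 3, 5, 6]
Sorted: [0, 1, 2, 3, 3, 4]


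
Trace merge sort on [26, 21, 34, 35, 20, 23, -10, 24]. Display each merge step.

Divide and conquer:
  Merge [26] + [21] -> [21, 26]
  Merge [34] + [35] -> [34, 35]
  Merge [21, 26] + [34, 35] -> [21, 26, 34, 35]
  Merge [20] + [23] -> [20, 23]
  Merge [-10] + [24] -> [-10, 24]
  Merge [20, 23] + [-10, 24] -> [-10, 20, 23, 24]
  Merge [21, 26, 34, 35] + [-10, 20, 23, 24] -> [-10, 20, 21, 23, 24, 26, 34, 35]


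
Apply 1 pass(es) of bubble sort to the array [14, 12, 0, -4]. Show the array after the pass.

After pass 1: [12, 0, -4, 14] (3 swaps)
Total swaps: 3


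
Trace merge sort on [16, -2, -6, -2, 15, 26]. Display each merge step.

Divide and conquer:
  Merge [-2] + [-6] -> [-6, -2]
  Merge [16] + [-6, -2] -> [-6, -2, 16]
  Merge [15] + [26] -> [15, 26]
  Merge [-2] + [15, 26] -> [-2, 15, 26]
  Merge [-6, -2, 16] + [-2, 15, 26] -> [-6, -2, -2, 15, 16, 26]


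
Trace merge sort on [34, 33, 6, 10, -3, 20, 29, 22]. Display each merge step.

Divide and conquer:
  Merge [34] + [33] -> [33, 34]
  Merge [6] + [10] -> [6, 10]
  Merge [33, 34] + [6, 10] -> [6, 10, 33, 34]
  Merge [-3] + [20] -> [-3, 20]
  Merge [29] + [22] -> [22, 29]
  Merge [-3, 20] + [22, 29] -> [-3, 20, 22, 29]
  Merge [6, 10, 33, 34] + [-3, 20, 22, 29] -> [-3, 6, 10, 20, 22, 29, 33, 34]


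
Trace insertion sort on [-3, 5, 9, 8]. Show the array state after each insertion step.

First element -3 is already 'sorted'
Insert 5: shifted 0 elements -> [-3, 5, 9, 8]
Insert 9: shifted 0 elements -> [-3, 5, 9, 8]
Insert 8: shifted 1 elements -> [-3, 5, 8, 9]


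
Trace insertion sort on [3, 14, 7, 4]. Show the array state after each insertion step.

First element 3 is already 'sorted'
Insert 14: shifted 0 elements -> [3, 14, 7, 4]
Insert 7: shifted 1 elements -> [3, 7, 14, 4]
Insert 4: shifted 2 elements -> [3, 4, 7, 14]


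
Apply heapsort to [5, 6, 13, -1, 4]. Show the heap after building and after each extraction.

Build heap: [13, 6, 5, -1, 4]
Extract 13: [6, 4, 5, -1, 13]
Extract 6: [5, 4, -1, 6, 13]
Extract 5: [4, -1, 5, 6, 13]
Extract 4: [-1, 4, 5, 6, 13]


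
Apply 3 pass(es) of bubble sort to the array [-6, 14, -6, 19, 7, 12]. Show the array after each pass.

After pass 1: [-6, -6, 14, 7, 12, 19] (3 swaps)
After pass 2: [-6, -6, 7, 12, 14, 19] (2 swaps)
After pass 3: [-6, -6, 7, 12, 14, 19] (0 swaps)
Total swaps: 5


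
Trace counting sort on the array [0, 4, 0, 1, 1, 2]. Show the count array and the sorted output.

Count array: [2, 2, 1, 0, 1]
(count[i] = number of elements equal to i)
Cumulative count: [2, 4, 5, 5, 6]
Sorted: [0, 0, 1, 1, 2, 4]


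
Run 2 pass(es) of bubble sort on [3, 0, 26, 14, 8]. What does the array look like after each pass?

After pass 1: [0, 3, 14, 8, 26] (3 swaps)
After pass 2: [0, 3, 8, 14, 26] (1 swaps)
Total swaps: 4


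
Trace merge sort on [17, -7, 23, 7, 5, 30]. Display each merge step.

Divide and conquer:
  Merge [-7] + [23] -> [-7, 23]
  Merge [17] + [-7, 23] -> [-7, 17, 23]
  Merge [5] + [30] -> [5, 30]
  Merge [7] + [5, 30] -> [5, 7, 30]
  Merge [-7, 17, 23] + [5, 7, 30] -> [-7, 5, 7, 17, 23, 30]


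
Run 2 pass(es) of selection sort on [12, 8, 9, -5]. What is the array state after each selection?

Pass 1: Select minimum -5 at index 3, swap -> [-5, 8, 9, 12]
Pass 2: Select minimum 8 at index 1, swap -> [-5, 8, 9, 12]


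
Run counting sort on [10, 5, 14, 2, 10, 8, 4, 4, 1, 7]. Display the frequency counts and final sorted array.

Count array: [0, 1, 1, 0, 2, 1, 0, 1, 1, 0, 2, 0, 0, 0, 1]
(count[i] = number of elements equal to i)
Cumulative count: [0, 1, 2, 2, 4, 5, 5, 6, 7, 7, 9, 9, 9, 9, 10]
Sorted: [1, 2, 4, 4, 5, 7, 8, 10, 10, 14]


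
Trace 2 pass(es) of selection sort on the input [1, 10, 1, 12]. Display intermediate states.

Pass 1: Select minimum 1 at index 0, swap -> [1, 10, 1, 12]
Pass 2: Select minimum 1 at index 2, swap -> [1, 1, 10, 12]


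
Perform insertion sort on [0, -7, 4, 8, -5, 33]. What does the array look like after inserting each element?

First element 0 is already 'sorted'
Insert -7: shifted 1 elements -> [-7, 0, 4, 8, -5, 33]
Insert 4: shifted 0 elements -> [-7, 0, 4, 8, -5, 33]
Insert 8: shifted 0 elements -> [-7, 0, 4, 8, -5, 33]
Insert -5: shifted 3 elements -> [-7, -5, 0, 4, 8, 33]
Insert 33: shifted 0 elements -> [-7, -5, 0, 4, 8, 33]


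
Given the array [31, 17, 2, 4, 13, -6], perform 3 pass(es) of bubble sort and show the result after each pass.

After pass 1: [17, 2, 4, 13, -6, 31] (5 swaps)
After pass 2: [2, 4, 13, -6, 17, 31] (4 swaps)
After pass 3: [2, 4, -6, 13, 17, 31] (1 swaps)
Total swaps: 10


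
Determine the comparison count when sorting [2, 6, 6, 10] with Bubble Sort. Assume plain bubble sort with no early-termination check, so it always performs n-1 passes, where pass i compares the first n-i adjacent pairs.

Pass 1: compare adjacent pairs (0,1)..(2,3) = 3 comparison(s), 0 swap(s) -> [2, 6, 6, 10]
Pass 2: compare adjacent pairs (0,1)..(1,2) = 2 comparison(s), 0 swap(s) -> [2, 6, 6, 10]
Pass 3: compare adjacent pairs (0,1)..(0,1) = 1 comparison(s), 0 swap(s) -> [2, 6, 6, 10]
Total comparisons: 3 + 2 + 1 = 6


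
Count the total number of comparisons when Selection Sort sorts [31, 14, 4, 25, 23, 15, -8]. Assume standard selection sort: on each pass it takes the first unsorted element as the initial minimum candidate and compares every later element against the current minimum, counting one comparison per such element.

Pass 1: scan indices 1..6 for the minimum = 6 comparison(s); min is -8, place at index 0 -> [-8, 14, 4, 25, 23, 15, 31]
Pass 2: scan indices 2..6 for the minimum = 5 comparison(s); min is 4, place at index 1 -> [-8, 4, 14, 25, 23, 15, 31]
Pass 3: scan indices 3..6 for the minimum = 4 comparison(s); min is 14, place at index 2 -> [-8, 4, 14, 25, 23, 15, 31]
Pass 4: scan indices 4..6 for the minimum = 3 comparison(s); min is 15, place at index 3 -> [-8, 4, 14, 15, 23, 25, 31]
Pass 5: scan indices 5..6 for the minimum = 2 comparison(s); min is 23, place at index 4 -> [-8, 4, 14, 15, 23, 25, 31]
Pass 6: scan indices 6..6 for the minimum = 1 comparison(s); min is 25, place at index 5 -> [-8, 4, 14, 15, 23, 25, 31]
Selection sort always scans the whole unsorted suffix, so the count is (n-1) + (n-2) + ... + 1 = n(n-1)/2 = 7*6/2 = 21 regardless of the input order.
Total comparisons: 6 + 5 + 4 + 3 + 2 + 1 = 21
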